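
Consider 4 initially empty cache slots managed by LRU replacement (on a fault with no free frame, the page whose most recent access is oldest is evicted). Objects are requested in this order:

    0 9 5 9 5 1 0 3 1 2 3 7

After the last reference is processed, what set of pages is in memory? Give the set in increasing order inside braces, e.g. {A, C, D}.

{1, 2, 3, 7}

0: fault, frames [0]
9: fault, frames [0, 9]
5: fault, frames [0, 9, 5]
9: hit
5: hit
1: fault, frames [0, 9, 5, 1]
0: hit
3: fault, evict 9, frames [5, 1, 0, 3]
1: hit
2: fault, evict 5, frames [0, 3, 1, 2]
3: hit
7: fault, evict 0, frames [1, 2, 3, 7]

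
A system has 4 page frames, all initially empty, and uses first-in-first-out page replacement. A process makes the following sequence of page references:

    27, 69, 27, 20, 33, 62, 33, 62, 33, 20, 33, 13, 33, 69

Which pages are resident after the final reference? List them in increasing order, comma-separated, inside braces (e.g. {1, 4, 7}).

27 -> fault, frames (27)
69 -> fault, frames (27 69)
27 -> hit
20 -> fault, frames (27 69 20)
33 -> fault, frames (27 69 20 33)
62 -> fault, evict 27, frames (69 20 33 62)
33 -> hit
62 -> hit
33 -> hit
20 -> hit
33 -> hit
13 -> fault, evict 69, frames (20 33 62 13)
33 -> hit
69 -> fault, evict 20, frames (33 62 13 69)

{13, 33, 62, 69}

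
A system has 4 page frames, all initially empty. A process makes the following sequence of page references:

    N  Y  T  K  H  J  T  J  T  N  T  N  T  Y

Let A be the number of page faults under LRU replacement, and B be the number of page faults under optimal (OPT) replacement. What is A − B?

Under LRU: F F F F F F . . . F . . . F → 8 faults.
Under OPT: F F F F F F . . . . . . . . → 6 faults.
A − B = 8 − 6 = 2.

2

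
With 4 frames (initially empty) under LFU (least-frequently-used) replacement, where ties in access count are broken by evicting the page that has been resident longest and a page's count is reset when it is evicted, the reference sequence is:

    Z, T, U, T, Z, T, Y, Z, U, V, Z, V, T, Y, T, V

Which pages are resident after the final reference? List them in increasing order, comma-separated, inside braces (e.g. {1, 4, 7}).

Z: miss, frames {Z}
T: miss, frames {Z,T}
U: miss, frames {Z,T,U}
T: hit
Z: hit
T: hit
Y: miss, frames {Z,T,U,Y}
Z: hit
U: hit
V: miss, evict Y, frames {Z,T,U,V}
Z: hit
V: hit
T: hit
Y: miss, evict U, frames {Z,T,V,Y}
T: hit
V: hit

{T, V, Y, Z}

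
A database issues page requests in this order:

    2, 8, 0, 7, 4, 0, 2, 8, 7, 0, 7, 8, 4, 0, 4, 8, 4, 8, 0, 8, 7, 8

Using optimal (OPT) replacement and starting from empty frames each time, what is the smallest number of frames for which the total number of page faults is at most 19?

2

f=1: 22 faults
f=2: 13 faults
f=3: 9 faults
f=4: 6 faults
f=5: 5 faults
Smallest f with faults ≤ 19 is 2.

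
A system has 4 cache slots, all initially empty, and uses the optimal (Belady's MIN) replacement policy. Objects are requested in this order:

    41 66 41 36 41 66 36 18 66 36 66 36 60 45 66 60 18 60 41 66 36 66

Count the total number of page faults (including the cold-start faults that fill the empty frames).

41 -> fault, frames [41]
66 -> fault, frames [41, 66]
41 -> hit
36 -> fault, frames [41, 66, 36]
41 -> hit
66 -> hit
36 -> hit
18 -> fault, frames [41, 66, 36, 18]
66 -> hit
36 -> hit
66 -> hit
36 -> hit
60 -> fault, evict 36, frames [41, 66, 18, 60]
45 -> fault, evict 41, frames [66, 18, 60, 45]
66 -> hit
60 -> hit
18 -> hit
60 -> hit
41 -> fault, evict 45, frames [66, 18, 60, 41]
66 -> hit
36 -> fault, evict 41, frames [66, 18, 60, 36]
66 -> hit
Page faults: 8.

8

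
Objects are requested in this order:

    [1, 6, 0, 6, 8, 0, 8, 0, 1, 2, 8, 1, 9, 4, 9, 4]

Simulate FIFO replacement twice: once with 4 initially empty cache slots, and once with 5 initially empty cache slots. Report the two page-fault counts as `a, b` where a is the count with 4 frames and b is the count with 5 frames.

4 frames: F F F . F . . . . F . F F F . . → 8 faults.
5 frames: F F F . F . . . . F . . F F . . → 7 faults.
7 < 8: adding a frame reduced faults, as is typical.

8, 7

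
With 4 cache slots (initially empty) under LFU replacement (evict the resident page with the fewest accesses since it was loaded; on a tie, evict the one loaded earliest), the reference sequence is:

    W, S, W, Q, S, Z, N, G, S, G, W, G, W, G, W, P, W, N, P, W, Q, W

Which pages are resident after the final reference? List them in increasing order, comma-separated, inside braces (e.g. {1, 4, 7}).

W: miss, frames (W)
S: miss, frames (W S)
W: hit
Q: miss, frames (W S Q)
S: hit
Z: miss, frames (W S Q Z)
N: miss, evict Q, frames (W S Z N)
G: miss, evict Z, frames (W S N G)
S: hit
G: hit
W: hit
G: hit
W: hit
G: hit
W: hit
P: miss, evict N, frames (W S G P)
W: hit
N: miss, evict P, frames (W S G N)
P: miss, evict N, frames (W S G P)
W: hit
Q: miss, evict P, frames (W S G Q)
W: hit

{G, Q, S, W}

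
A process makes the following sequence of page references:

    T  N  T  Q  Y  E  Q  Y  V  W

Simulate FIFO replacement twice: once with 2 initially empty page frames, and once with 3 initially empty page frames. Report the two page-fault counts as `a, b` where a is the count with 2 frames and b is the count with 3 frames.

2 frames: F F . F F F F F F F → 9 faults.
3 frames: F F . F F F . . F F → 7 faults.
7 < 9: adding a frame reduced faults, as is typical.

9, 7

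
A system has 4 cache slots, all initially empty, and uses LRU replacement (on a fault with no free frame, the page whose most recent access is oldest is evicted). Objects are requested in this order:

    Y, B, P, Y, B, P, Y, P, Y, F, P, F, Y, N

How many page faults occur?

Y: miss, frames [Y]
B: miss, frames [Y, B]
P: miss, frames [Y, B, P]
Y: hit
B: hit
P: hit
Y: hit
P: hit
Y: hit
F: miss, frames [B, P, Y, F]
P: hit
F: hit
Y: hit
N: miss, evict B, frames [P, F, Y, N]
Page faults: 5.

5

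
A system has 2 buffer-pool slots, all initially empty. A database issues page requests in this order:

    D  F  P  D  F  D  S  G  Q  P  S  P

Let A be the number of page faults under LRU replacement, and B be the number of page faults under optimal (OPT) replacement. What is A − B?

2

Under LRU: F F F F F . F F F F F . → 10 faults.
Under OPT: F F F . F . F F F F . . → 8 faults.
A − B = 10 − 8 = 2.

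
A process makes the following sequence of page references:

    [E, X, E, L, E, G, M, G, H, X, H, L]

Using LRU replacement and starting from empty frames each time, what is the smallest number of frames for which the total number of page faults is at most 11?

2

f=1: 12 faults
f=2: 8 faults
f=3: 8 faults
f=4: 8 faults
f=5: 8 faults
f=6: 6 faults
Smallest f with faults ≤ 11 is 2.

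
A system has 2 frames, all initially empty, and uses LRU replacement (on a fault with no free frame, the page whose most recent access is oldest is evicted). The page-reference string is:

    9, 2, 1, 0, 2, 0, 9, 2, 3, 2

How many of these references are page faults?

9: fault, frames (9)
2: fault, frames (9 2)
1: fault, evict 9, frames (2 1)
0: fault, evict 2, frames (1 0)
2: fault, evict 1, frames (0 2)
0: hit
9: fault, evict 2, frames (0 9)
2: fault, evict 0, frames (9 2)
3: fault, evict 9, frames (2 3)
2: hit
Page faults: 8.

8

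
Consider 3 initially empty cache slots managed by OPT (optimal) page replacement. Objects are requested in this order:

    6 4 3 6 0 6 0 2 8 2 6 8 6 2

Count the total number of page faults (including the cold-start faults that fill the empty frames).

6 → fault, frames [6]
4 → fault, frames [6, 4]
3 → fault, frames [6, 4, 3]
6 → hit
0 → fault, evict 3, frames [6, 4, 0]
6 → hit
0 → hit
2 → fault, evict 0, frames [6, 4, 2]
8 → fault, evict 4, frames [6, 2, 8]
2 → hit
6 → hit
8 → hit
6 → hit
2 → hit
Page faults: 6.

6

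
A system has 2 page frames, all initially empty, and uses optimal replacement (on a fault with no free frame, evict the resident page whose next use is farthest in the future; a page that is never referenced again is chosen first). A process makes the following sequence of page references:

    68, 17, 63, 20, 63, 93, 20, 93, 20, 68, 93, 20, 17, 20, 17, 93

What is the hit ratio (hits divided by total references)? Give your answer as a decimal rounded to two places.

68: miss, frames (68)
17: miss, frames (68 17)
63: miss, evict 17, frames (68 63)
20: miss, evict 68, frames (63 20)
63: hit
93: miss, evict 63, frames (20 93)
20: hit
93: hit
20: hit
68: miss, evict 20, frames (93 68)
93: hit
20: miss, evict 68, frames (93 20)
17: miss, evict 93, frames (20 17)
20: hit
17: hit
93: miss, evict 17, frames (20 93)
Hits: 7 of 16 references → 7/16 = 0.4375.

0.44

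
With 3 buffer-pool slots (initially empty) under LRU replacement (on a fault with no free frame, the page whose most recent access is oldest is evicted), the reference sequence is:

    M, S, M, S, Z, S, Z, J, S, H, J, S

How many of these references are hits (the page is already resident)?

7

M: fault, frames {M}
S: fault, frames {M,S}
M: hit
S: hit
Z: fault, frames {M,S,Z}
S: hit
Z: hit
J: fault, evict M, frames {S,Z,J}
S: hit
H: fault, evict Z, frames {J,S,H}
J: hit
S: hit
Hits: 7.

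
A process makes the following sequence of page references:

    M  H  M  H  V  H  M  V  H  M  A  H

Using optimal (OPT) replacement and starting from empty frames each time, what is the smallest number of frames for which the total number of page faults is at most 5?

3

f=1: 12 faults
f=2: 6 faults
f=3: 4 faults
f=4: 4 faults
Smallest f with faults ≤ 5 is 3.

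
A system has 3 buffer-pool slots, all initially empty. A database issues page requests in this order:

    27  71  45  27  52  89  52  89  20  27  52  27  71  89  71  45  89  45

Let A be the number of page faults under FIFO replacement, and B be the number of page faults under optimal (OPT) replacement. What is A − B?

Under FIFO: F F F . F F . . F F F . F F . F . . → 11 faults.
Under OPT: F F F . F F . . F . . . F F . F . . → 9 faults.
A − B = 11 − 9 = 2.

2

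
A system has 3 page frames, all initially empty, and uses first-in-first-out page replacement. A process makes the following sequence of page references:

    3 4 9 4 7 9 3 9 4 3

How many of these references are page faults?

3: miss, frames [3]
4: miss, frames [3, 4]
9: miss, frames [3, 4, 9]
4: hit
7: miss, evict 3, frames [4, 9, 7]
9: hit
3: miss, evict 4, frames [9, 7, 3]
9: hit
4: miss, evict 9, frames [7, 3, 4]
3: hit
Page faults: 6.

6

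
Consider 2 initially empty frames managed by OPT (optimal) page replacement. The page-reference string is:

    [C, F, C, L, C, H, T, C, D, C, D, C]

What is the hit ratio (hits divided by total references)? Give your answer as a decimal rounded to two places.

C -> fault, frames [C]
F -> fault, frames [C, F]
C -> hit
L -> fault, evict F, frames [C, L]
C -> hit
H -> fault, evict L, frames [C, H]
T -> fault, evict H, frames [C, T]
C -> hit
D -> fault, evict T, frames [C, D]
C -> hit
D -> hit
C -> hit
Hits: 6 of 12 references → 6/12 = 0.5000.

0.50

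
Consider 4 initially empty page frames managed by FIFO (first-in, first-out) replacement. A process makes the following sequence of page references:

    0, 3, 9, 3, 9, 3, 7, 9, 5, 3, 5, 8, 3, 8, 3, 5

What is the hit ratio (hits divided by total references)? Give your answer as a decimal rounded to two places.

0.56

0 → fault, frames {0}
3 → fault, frames {0,3}
9 → fault, frames {0,3,9}
3 → hit
9 → hit
3 → hit
7 → fault, frames {0,3,9,7}
9 → hit
5 → fault, evict 0, frames {3,9,7,5}
3 → hit
5 → hit
8 → fault, evict 3, frames {9,7,5,8}
3 → fault, evict 9, frames {7,5,8,3}
8 → hit
3 → hit
5 → hit
Hits: 9 of 16 references → 9/16 = 0.5625.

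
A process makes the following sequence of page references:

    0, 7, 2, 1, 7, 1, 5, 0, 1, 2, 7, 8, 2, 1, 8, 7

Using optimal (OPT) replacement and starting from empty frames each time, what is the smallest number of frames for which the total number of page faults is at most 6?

5

f=1: 16 faults
f=2: 11 faults
f=3: 9 faults
f=4: 7 faults
f=5: 6 faults
f=6: 6 faults
Smallest f with faults ≤ 6 is 5.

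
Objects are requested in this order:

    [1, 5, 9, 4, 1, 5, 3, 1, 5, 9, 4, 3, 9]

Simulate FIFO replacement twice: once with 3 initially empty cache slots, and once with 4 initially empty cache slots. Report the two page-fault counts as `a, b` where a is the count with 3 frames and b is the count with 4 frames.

3 frames: F F F F F F F . . F F . . → 9 faults.
4 frames: F F F F . . F F F F F F . → 10 faults.
10 > 9: adding a frame increased faults — Belady's anomaly.

9, 10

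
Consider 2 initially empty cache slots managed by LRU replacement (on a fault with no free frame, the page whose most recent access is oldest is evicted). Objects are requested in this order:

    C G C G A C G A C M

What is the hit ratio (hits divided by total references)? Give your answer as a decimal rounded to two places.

C → miss, frames [C]
G → miss, frames [C, G]
C → hit
G → hit
A → miss, evict C, frames [G, A]
C → miss, evict G, frames [A, C]
G → miss, evict A, frames [C, G]
A → miss, evict C, frames [G, A]
C → miss, evict G, frames [A, C]
M → miss, evict A, frames [C, M]
Hits: 2 of 10 references → 2/10 = 0.2000.

0.20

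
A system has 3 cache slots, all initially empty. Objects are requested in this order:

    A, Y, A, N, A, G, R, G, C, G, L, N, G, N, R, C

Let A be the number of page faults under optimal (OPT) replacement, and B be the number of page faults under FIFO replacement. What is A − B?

Under OPT: F F . F . F F . F . F . . . F F → 9 faults.
Under FIFO: F F . F . F F . F . F F F . F F → 11 faults.
A − B = 9 − 11 = -2.

-2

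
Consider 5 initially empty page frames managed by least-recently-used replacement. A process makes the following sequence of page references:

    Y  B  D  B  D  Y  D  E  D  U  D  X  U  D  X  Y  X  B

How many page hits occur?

11

Y: fault, frames [Y]
B: fault, frames [Y, B]
D: fault, frames [Y, B, D]
B: hit
D: hit
Y: hit
D: hit
E: fault, frames [B, Y, D, E]
D: hit
U: fault, frames [B, Y, E, D, U]
D: hit
X: fault, evict B, frames [Y, E, U, D, X]
U: hit
D: hit
X: hit
Y: hit
X: hit
B: fault, evict E, frames [U, D, Y, X, B]
Hits: 11.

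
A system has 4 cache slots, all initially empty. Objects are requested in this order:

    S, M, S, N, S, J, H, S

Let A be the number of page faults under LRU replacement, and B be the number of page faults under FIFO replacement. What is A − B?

Under LRU: F F . F . F F . → 5 faults.
Under FIFO: F F . F . F F F → 6 faults.
A − B = 5 − 6 = -1.

-1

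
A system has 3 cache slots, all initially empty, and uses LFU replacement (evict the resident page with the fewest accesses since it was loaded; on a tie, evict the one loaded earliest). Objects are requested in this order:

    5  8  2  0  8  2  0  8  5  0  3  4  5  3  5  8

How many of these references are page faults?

10

5: fault, frames (5)
8: fault, frames (5 8)
2: fault, frames (5 8 2)
0: fault, evict 5, frames (8 2 0)
8: hit
2: hit
0: hit
8: hit
5: fault, evict 2, frames (8 0 5)
0: hit
3: fault, evict 5, frames (8 0 3)
4: fault, evict 3, frames (8 0 4)
5: fault, evict 4, frames (8 0 5)
3: fault, evict 5, frames (8 0 3)
5: fault, evict 3, frames (8 0 5)
8: hit
Page faults: 10.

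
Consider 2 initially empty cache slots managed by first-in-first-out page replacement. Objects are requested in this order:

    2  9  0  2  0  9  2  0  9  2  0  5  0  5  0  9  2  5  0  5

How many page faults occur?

13

2: fault, frames {2}
9: fault, frames {2,9}
0: fault, evict 2, frames {9,0}
2: fault, evict 9, frames {0,2}
0: hit
9: fault, evict 0, frames {2,9}
2: hit
0: fault, evict 2, frames {9,0}
9: hit
2: fault, evict 9, frames {0,2}
0: hit
5: fault, evict 0, frames {2,5}
0: fault, evict 2, frames {5,0}
5: hit
0: hit
9: fault, evict 5, frames {0,9}
2: fault, evict 0, frames {9,2}
5: fault, evict 9, frames {2,5}
0: fault, evict 2, frames {5,0}
5: hit
Page faults: 13.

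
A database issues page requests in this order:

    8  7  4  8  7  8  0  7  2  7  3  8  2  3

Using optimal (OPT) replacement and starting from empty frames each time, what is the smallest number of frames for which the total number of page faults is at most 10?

f=1: 14 faults
f=2: 9 faults
f=3: 6 faults
f=4: 6 faults
f=5: 6 faults
f=6: 6 faults
Smallest f with faults ≤ 10 is 2.

2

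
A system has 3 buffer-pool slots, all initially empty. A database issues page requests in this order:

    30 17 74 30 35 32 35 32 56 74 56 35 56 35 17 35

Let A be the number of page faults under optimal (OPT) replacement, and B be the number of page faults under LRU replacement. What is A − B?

-2

Under OPT: F F F . F F . . F . . . . . F . → 7 faults.
Under LRU: F F F . F F . . F F . F . . F . → 9 faults.
A − B = 7 − 9 = -2.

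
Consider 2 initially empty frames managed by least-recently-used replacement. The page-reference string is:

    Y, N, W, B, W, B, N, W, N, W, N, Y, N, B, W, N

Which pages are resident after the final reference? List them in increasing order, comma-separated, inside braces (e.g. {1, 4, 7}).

Y → fault, frames (Y)
N → fault, frames (Y N)
W → fault, evict Y, frames (N W)
B → fault, evict N, frames (W B)
W → hit
B → hit
N → fault, evict W, frames (B N)
W → fault, evict B, frames (N W)
N → hit
W → hit
N → hit
Y → fault, evict W, frames (N Y)
N → hit
B → fault, evict Y, frames (N B)
W → fault, evict N, frames (B W)
N → fault, evict B, frames (W N)

{N, W}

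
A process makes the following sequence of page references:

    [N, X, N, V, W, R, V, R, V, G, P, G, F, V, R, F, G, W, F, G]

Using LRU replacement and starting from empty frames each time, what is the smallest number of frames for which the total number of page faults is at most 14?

f=1: 20 faults
f=2: 16 faults
f=3: 12 faults
f=4: 10 faults
f=5: 9 faults
f=6: 8 faults
f=7: 8 faults
f=8: 8 faults
Smallest f with faults ≤ 14 is 3.

3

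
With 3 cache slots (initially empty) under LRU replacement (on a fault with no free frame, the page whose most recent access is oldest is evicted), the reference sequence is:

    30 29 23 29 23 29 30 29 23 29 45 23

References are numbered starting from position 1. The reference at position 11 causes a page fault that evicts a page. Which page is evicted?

30

pos 1: 30 -> fault, frames (30)
pos 2: 29 -> fault, frames (30 29)
pos 3: 23 -> fault, frames (30 29 23)
pos 4: 29 -> hit
pos 5: 23 -> hit
pos 6: 29 -> hit
pos 7: 30 -> hit
pos 8: 29 -> hit
pos 9: 23 -> hit
pos 10: 29 -> hit
pos 11: 45 -> fault, evict 30, frames (23 29 45)
At position 11, page 30 is evicted.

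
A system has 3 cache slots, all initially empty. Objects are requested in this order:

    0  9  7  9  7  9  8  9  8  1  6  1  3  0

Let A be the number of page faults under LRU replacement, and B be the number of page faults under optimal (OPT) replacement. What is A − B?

Under LRU: F F F . . . F . . F F . F F → 8 faults.
Under OPT: F F F . . . F . . F F . F . → 7 faults.
A − B = 8 − 7 = 1.

1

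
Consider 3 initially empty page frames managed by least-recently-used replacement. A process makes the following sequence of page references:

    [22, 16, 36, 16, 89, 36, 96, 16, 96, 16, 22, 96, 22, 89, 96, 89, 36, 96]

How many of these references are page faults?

22 → miss, frames {22}
16 → miss, frames {22,16}
36 → miss, frames {22,16,36}
16 → hit
89 → miss, evict 22, frames {36,16,89}
36 → hit
96 → miss, evict 16, frames {89,36,96}
16 → miss, evict 89, frames {36,96,16}
96 → hit
16 → hit
22 → miss, evict 36, frames {96,16,22}
96 → hit
22 → hit
89 → miss, evict 16, frames {96,22,89}
96 → hit
89 → hit
36 → miss, evict 22, frames {96,89,36}
96 → hit
Page faults: 9.

9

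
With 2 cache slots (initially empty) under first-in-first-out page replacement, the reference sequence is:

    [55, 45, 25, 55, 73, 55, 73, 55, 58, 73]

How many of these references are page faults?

6

55 -> miss, frames [55]
45 -> miss, frames [55, 45]
25 -> miss, evict 55, frames [45, 25]
55 -> miss, evict 45, frames [25, 55]
73 -> miss, evict 25, frames [55, 73]
55 -> hit
73 -> hit
55 -> hit
58 -> miss, evict 55, frames [73, 58]
73 -> hit
Page faults: 6.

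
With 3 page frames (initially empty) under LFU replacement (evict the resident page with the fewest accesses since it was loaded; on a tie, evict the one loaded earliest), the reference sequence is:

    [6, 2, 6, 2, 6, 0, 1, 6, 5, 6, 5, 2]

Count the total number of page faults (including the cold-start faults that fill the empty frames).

5

6 → miss, frames {6}
2 → miss, frames {6,2}
6 → hit
2 → hit
6 → hit
0 → miss, frames {6,2,0}
1 → miss, evict 0, frames {6,2,1}
6 → hit
5 → miss, evict 1, frames {6,2,5}
6 → hit
5 → hit
2 → hit
Page faults: 5.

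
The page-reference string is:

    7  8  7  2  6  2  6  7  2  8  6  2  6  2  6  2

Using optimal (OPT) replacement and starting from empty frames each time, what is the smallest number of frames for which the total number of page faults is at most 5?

f=1: 16 faults
f=2: 7 faults
f=3: 5 faults
f=4: 4 faults
Smallest f with faults ≤ 5 is 3.

3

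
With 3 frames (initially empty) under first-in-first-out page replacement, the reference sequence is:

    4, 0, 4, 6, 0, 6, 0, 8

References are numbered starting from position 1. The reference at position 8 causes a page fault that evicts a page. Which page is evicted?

4

pos 1: 4: fault, frames (4)
pos 2: 0: fault, frames (4 0)
pos 3: 4: hit
pos 4: 6: fault, frames (4 0 6)
pos 5: 0: hit
pos 6: 6: hit
pos 7: 0: hit
pos 8: 8: fault, evict 4, frames (0 6 8)
At position 8, page 4 is evicted.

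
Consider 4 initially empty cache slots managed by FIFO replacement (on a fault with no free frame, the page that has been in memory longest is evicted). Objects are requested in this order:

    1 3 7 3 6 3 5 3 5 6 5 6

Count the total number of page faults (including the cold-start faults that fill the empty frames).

5

1 -> miss, frames (1)
3 -> miss, frames (1 3)
7 -> miss, frames (1 3 7)
3 -> hit
6 -> miss, frames (1 3 7 6)
3 -> hit
5 -> miss, evict 1, frames (3 7 6 5)
3 -> hit
5 -> hit
6 -> hit
5 -> hit
6 -> hit
Page faults: 5.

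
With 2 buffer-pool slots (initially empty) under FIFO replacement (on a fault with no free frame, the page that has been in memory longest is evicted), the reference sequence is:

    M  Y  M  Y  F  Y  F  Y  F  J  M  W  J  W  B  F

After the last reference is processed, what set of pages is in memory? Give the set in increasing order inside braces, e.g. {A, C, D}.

M → fault, frames [M]
Y → fault, frames [M, Y]
M → hit
Y → hit
F → fault, evict M, frames [Y, F]
Y → hit
F → hit
Y → hit
F → hit
J → fault, evict Y, frames [F, J]
M → fault, evict F, frames [J, M]
W → fault, evict J, frames [M, W]
J → fault, evict M, frames [W, J]
W → hit
B → fault, evict W, frames [J, B]
F → fault, evict J, frames [B, F]

{B, F}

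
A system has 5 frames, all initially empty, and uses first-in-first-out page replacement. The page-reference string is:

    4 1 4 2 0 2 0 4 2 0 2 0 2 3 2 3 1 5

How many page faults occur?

6

4: miss, frames [4]
1: miss, frames [4, 1]
4: hit
2: miss, frames [4, 1, 2]
0: miss, frames [4, 1, 2, 0]
2: hit
0: hit
4: hit
2: hit
0: hit
2: hit
0: hit
2: hit
3: miss, frames [4, 1, 2, 0, 3]
2: hit
3: hit
1: hit
5: miss, evict 4, frames [1, 2, 0, 3, 5]
Page faults: 6.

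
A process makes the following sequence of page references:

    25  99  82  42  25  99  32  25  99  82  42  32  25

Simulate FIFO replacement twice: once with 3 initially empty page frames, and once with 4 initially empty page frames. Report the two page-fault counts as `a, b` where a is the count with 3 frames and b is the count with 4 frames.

3 frames: F F F F F F F . . F F . F → 10 faults.
4 frames: F F F F . . F F F F F F F → 11 faults.
11 > 10: adding a frame increased faults — Belady's anomaly.

10, 11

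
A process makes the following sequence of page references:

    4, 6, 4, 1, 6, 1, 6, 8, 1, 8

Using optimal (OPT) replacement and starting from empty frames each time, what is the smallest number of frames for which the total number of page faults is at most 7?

2

f=1: 10 faults
f=2: 4 faults
f=3: 4 faults
f=4: 4 faults
Smallest f with faults ≤ 7 is 2.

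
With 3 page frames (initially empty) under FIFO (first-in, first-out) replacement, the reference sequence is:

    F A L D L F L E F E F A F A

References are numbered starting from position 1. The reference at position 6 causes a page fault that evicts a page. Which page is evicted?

A

pos 1: F → miss, frames (F)
pos 2: A → miss, frames (F A)
pos 3: L → miss, frames (F A L)
pos 4: D → miss, evict F, frames (A L D)
pos 5: L → hit
pos 6: F → miss, evict A, frames (L D F)
At position 6, page A is evicted.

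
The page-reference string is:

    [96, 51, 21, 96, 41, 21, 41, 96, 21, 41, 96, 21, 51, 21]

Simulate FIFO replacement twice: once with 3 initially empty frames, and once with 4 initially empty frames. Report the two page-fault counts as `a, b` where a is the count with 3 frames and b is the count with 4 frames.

3 frames: F F F . F . . F . . . . F F → 7 faults.
4 frames: F F F . F . . . . . . . . . → 4 faults.
4 < 7: adding a frame reduced faults, as is typical.

7, 4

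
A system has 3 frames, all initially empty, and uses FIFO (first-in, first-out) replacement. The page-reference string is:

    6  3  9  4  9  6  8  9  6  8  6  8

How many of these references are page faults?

7

6 → miss, frames [6]
3 → miss, frames [6, 3]
9 → miss, frames [6, 3, 9]
4 → miss, evict 6, frames [3, 9, 4]
9 → hit
6 → miss, evict 3, frames [9, 4, 6]
8 → miss, evict 9, frames [4, 6, 8]
9 → miss, evict 4, frames [6, 8, 9]
6 → hit
8 → hit
6 → hit
8 → hit
Page faults: 7.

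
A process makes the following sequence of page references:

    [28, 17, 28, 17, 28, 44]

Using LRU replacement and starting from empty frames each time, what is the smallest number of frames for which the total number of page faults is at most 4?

f=1: 6 faults
f=2: 3 faults
f=3: 3 faults
Smallest f with faults ≤ 4 is 2.

2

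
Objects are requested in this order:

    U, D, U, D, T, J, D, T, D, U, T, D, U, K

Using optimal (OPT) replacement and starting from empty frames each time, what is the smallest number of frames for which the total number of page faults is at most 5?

f=1: 14 faults
f=2: 8 faults
f=3: 6 faults
f=4: 5 faults
f=5: 5 faults
Smallest f with faults ≤ 5 is 4.

4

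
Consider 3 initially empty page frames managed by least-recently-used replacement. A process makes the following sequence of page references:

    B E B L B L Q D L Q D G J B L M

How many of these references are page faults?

10

B: miss, frames {B}
E: miss, frames {B,E}
B: hit
L: miss, frames {E,B,L}
B: hit
L: hit
Q: miss, evict E, frames {B,L,Q}
D: miss, evict B, frames {L,Q,D}
L: hit
Q: hit
D: hit
G: miss, evict L, frames {Q,D,G}
J: miss, evict Q, frames {D,G,J}
B: miss, evict D, frames {G,J,B}
L: miss, evict G, frames {J,B,L}
M: miss, evict J, frames {B,L,M}
Page faults: 10.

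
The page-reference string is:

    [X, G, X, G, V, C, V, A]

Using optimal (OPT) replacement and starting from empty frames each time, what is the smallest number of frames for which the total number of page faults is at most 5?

2

f=1: 8 faults
f=2: 5 faults
f=3: 5 faults
f=4: 5 faults
f=5: 5 faults
Smallest f with faults ≤ 5 is 2.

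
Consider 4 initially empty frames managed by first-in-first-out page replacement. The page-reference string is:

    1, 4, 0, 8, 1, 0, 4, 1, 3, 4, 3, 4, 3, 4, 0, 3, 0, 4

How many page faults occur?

5

1 → miss, frames {1}
4 → miss, frames {1,4}
0 → miss, frames {1,4,0}
8 → miss, frames {1,4,0,8}
1 → hit
0 → hit
4 → hit
1 → hit
3 → miss, evict 1, frames {4,0,8,3}
4 → hit
3 → hit
4 → hit
3 → hit
4 → hit
0 → hit
3 → hit
0 → hit
4 → hit
Page faults: 5.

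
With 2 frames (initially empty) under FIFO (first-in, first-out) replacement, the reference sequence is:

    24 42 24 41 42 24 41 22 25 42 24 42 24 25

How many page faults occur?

24: fault, frames [24]
42: fault, frames [24, 42]
24: hit
41: fault, evict 24, frames [42, 41]
42: hit
24: fault, evict 42, frames [41, 24]
41: hit
22: fault, evict 41, frames [24, 22]
25: fault, evict 24, frames [22, 25]
42: fault, evict 22, frames [25, 42]
24: fault, evict 25, frames [42, 24]
42: hit
24: hit
25: fault, evict 42, frames [24, 25]
Page faults: 9.

9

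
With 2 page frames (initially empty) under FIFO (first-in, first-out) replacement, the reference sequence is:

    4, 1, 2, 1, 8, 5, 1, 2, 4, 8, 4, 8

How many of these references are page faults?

9

4: miss, frames {4}
1: miss, frames {4,1}
2: miss, evict 4, frames {1,2}
1: hit
8: miss, evict 1, frames {2,8}
5: miss, evict 2, frames {8,5}
1: miss, evict 8, frames {5,1}
2: miss, evict 5, frames {1,2}
4: miss, evict 1, frames {2,4}
8: miss, evict 2, frames {4,8}
4: hit
8: hit
Page faults: 9.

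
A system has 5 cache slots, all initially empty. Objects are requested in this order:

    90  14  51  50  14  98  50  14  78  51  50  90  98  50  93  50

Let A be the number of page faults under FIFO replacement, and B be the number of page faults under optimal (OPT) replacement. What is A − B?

Under FIFO: F F F F . F . . F . . F . . F . → 8 faults.
Under OPT: F F F F . F . . F . . . . . F . → 7 faults.
A − B = 8 − 7 = 1.

1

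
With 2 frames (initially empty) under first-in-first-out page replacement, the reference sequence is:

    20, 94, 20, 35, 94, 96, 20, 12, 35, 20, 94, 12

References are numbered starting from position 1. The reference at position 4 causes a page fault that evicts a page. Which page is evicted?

20

pos 1: 20 → miss, frames (20)
pos 2: 94 → miss, frames (20 94)
pos 3: 20 → hit
pos 4: 35 → miss, evict 20, frames (94 35)
At position 4, page 20 is evicted.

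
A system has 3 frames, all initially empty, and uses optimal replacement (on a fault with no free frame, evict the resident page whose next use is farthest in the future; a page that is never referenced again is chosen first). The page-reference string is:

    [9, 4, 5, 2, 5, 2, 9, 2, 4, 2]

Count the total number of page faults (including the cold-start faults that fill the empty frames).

9: miss, frames {9}
4: miss, frames {9,4}
5: miss, frames {9,4,5}
2: miss, evict 4, frames {9,5,2}
5: hit
2: hit
9: hit
2: hit
4: miss, evict 5, frames {9,2,4}
2: hit
Page faults: 5.

5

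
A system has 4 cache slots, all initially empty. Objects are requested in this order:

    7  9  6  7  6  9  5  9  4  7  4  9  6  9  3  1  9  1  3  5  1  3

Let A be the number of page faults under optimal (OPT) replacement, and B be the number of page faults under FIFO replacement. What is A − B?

Under OPT: F F F . . . F . F . . . . . F F . . . F . . → 8 faults.
Under FIFO: F F F . . . F . F F . F F . F F . . . F . . → 11 faults.
A − B = 8 − 11 = -3.

-3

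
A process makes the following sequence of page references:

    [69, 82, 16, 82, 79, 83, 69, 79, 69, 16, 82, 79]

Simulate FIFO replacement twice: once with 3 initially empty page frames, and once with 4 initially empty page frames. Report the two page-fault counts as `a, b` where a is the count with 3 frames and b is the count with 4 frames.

3 frames: F F F . F F F . . F F F → 9 faults.
4 frames: F F F . F F F . . . F . → 7 faults.
7 < 9: adding a frame reduced faults, as is typical.

9, 7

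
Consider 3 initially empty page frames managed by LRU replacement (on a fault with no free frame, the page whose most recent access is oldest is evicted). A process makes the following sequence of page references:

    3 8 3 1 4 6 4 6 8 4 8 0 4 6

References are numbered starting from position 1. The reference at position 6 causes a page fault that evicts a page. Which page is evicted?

3

pos 1: 3 -> miss, frames [3]
pos 2: 8 -> miss, frames [3, 8]
pos 3: 3 -> hit
pos 4: 1 -> miss, frames [8, 3, 1]
pos 5: 4 -> miss, evict 8, frames [3, 1, 4]
pos 6: 6 -> miss, evict 3, frames [1, 4, 6]
At position 6, page 3 is evicted.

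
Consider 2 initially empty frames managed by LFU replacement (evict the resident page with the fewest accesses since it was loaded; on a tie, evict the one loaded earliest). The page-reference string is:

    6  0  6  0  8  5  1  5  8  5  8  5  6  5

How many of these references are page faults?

12

6 → fault, frames {6}
0 → fault, frames {6,0}
6 → hit
0 → hit
8 → fault, evict 6, frames {0,8}
5 → fault, evict 8, frames {0,5}
1 → fault, evict 5, frames {0,1}
5 → fault, evict 1, frames {0,5}
8 → fault, evict 5, frames {0,8}
5 → fault, evict 8, frames {0,5}
8 → fault, evict 5, frames {0,8}
5 → fault, evict 8, frames {0,5}
6 → fault, evict 5, frames {0,6}
5 → fault, evict 6, frames {0,5}
Page faults: 12.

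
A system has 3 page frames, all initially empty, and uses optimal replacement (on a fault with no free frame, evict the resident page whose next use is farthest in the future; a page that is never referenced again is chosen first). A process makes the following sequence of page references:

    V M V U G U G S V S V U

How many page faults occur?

5

V -> fault, frames {V}
M -> fault, frames {V,M}
V -> hit
U -> fault, frames {V,M,U}
G -> fault, evict M, frames {V,U,G}
U -> hit
G -> hit
S -> fault, evict G, frames {V,U,S}
V -> hit
S -> hit
V -> hit
U -> hit
Page faults: 5.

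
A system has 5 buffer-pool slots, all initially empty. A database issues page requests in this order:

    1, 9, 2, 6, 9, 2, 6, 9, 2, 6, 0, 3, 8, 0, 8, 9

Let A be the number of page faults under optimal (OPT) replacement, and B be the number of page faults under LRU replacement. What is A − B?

-1

Under OPT: F F F F . . . . . . F F F . . . → 7 faults.
Under LRU: F F F F . . . . . . F F F . . F → 8 faults.
A − B = 7 − 8 = -1.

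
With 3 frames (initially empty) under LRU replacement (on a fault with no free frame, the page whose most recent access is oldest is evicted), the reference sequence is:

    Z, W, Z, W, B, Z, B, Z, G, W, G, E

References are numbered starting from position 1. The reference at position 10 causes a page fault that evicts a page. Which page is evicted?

B

pos 1: Z: miss, frames [Z]
pos 2: W: miss, frames [Z, W]
pos 3: Z: hit
pos 4: W: hit
pos 5: B: miss, frames [Z, W, B]
pos 6: Z: hit
pos 7: B: hit
pos 8: Z: hit
pos 9: G: miss, evict W, frames [B, Z, G]
pos 10: W: miss, evict B, frames [Z, G, W]
At position 10, page B is evicted.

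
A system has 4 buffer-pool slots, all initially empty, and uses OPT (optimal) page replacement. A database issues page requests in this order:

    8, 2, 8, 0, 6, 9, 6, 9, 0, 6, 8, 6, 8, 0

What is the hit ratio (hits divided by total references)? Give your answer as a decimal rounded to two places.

0.64

8 → fault, frames {8}
2 → fault, frames {8,2}
8 → hit
0 → fault, frames {8,2,0}
6 → fault, frames {8,2,0,6}
9 → fault, evict 2, frames {8,0,6,9}
6 → hit
9 → hit
0 → hit
6 → hit
8 → hit
6 → hit
8 → hit
0 → hit
Hits: 9 of 14 references → 9/14 = 0.6429.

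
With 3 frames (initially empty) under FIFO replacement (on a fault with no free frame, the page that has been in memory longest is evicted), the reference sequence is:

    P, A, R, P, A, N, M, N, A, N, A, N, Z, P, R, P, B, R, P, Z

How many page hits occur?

P: fault, frames (P)
A: fault, frames (P A)
R: fault, frames (P A R)
P: hit
A: hit
N: fault, evict P, frames (A R N)
M: fault, evict A, frames (R N M)
N: hit
A: fault, evict R, frames (N M A)
N: hit
A: hit
N: hit
Z: fault, evict N, frames (M A Z)
P: fault, evict M, frames (A Z P)
R: fault, evict A, frames (Z P R)
P: hit
B: fault, evict Z, frames (P R B)
R: hit
P: hit
Z: fault, evict P, frames (R B Z)
Hits: 9.

9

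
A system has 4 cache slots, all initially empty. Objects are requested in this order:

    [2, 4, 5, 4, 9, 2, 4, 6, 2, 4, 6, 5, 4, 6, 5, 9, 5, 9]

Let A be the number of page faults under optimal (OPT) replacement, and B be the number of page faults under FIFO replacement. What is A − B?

Under OPT: F F F . F . . F . . . . . . . F . . → 6 faults.
Under FIFO: F F F . F . . F F F . F . . . F . . → 9 faults.
A − B = 6 − 9 = -3.

-3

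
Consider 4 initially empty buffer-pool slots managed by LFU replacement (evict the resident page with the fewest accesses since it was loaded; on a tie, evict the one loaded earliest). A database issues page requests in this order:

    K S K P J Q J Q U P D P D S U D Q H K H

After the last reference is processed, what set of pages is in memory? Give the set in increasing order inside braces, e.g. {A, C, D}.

{H, J, K, Q}

K -> miss, frames (K)
S -> miss, frames (K S)
K -> hit
P -> miss, frames (K S P)
J -> miss, frames (K S P J)
Q -> miss, evict S, frames (K P J Q)
J -> hit
Q -> hit
U -> miss, evict P, frames (K J Q U)
P -> miss, evict U, frames (K J Q P)
D -> miss, evict P, frames (K J Q D)
P -> miss, evict D, frames (K J Q P)
D -> miss, evict P, frames (K J Q D)
S -> miss, evict D, frames (K J Q S)
U -> miss, evict S, frames (K J Q U)
D -> miss, evict U, frames (K J Q D)
Q -> hit
H -> miss, evict D, frames (K J Q H)
K -> hit
H -> hit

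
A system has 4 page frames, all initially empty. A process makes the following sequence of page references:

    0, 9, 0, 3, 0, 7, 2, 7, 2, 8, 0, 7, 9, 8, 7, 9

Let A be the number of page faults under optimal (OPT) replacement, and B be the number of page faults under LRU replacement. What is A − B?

-1

Under OPT: F F . F . F F . . F . . . . . . → 6 faults.
Under LRU: F F . F . F F . . F . . F . . . → 7 faults.
A − B = 6 − 7 = -1.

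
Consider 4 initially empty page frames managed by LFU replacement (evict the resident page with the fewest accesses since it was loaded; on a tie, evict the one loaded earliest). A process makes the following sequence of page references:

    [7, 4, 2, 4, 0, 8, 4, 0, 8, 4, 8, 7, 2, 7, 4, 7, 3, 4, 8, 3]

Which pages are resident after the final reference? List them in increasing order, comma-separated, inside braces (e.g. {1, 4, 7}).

7 -> miss, frames [7]
4 -> miss, frames [7, 4]
2 -> miss, frames [7, 4, 2]
4 -> hit
0 -> miss, frames [7, 4, 2, 0]
8 -> miss, evict 7, frames [4, 2, 0, 8]
4 -> hit
0 -> hit
8 -> hit
4 -> hit
8 -> hit
7 -> miss, evict 2, frames [4, 0, 8, 7]
2 -> miss, evict 7, frames [4, 0, 8, 2]
7 -> miss, evict 2, frames [4, 0, 8, 7]
4 -> hit
7 -> hit
3 -> miss, evict 0, frames [4, 8, 7, 3]
4 -> hit
8 -> hit
3 -> hit

{3, 4, 7, 8}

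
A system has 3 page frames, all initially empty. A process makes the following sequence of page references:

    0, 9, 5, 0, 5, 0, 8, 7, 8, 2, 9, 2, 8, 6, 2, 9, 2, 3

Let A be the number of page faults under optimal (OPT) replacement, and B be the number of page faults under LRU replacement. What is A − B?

-2

Under OPT: F F F . . . F F . F . . . F . . . F → 8 faults.
Under LRU: F F F . . . F F . F F . . F . F . F → 10 faults.
A − B = 8 − 10 = -2.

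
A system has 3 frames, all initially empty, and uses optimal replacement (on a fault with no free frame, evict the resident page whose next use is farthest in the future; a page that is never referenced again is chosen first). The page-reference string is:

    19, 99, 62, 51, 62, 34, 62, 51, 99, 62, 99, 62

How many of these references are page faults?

19 → fault, frames (19)
99 → fault, frames (19 99)
62 → fault, frames (19 99 62)
51 → fault, evict 19, frames (99 62 51)
62 → hit
34 → fault, evict 99, frames (62 51 34)
62 → hit
51 → hit
99 → fault, evict 34, frames (62 51 99)
62 → hit
99 → hit
62 → hit
Page faults: 6.

6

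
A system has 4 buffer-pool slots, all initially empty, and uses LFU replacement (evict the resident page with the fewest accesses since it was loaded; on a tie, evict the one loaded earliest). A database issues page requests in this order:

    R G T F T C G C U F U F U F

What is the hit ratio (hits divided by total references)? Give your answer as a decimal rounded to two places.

R → miss, frames (R)
G → miss, frames (R G)
T → miss, frames (R G T)
F → miss, frames (R G T F)
T → hit
C → miss, evict R, frames (G T F C)
G → hit
C → hit
U → miss, evict F, frames (G T C U)
F → miss, evict U, frames (G T C F)
U → miss, evict F, frames (G T C U)
F → miss, evict U, frames (G T C F)
U → miss, evict F, frames (G T C U)
F → miss, evict U, frames (G T C F)
Hits: 3 of 14 references → 3/14 = 0.2143.

0.21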